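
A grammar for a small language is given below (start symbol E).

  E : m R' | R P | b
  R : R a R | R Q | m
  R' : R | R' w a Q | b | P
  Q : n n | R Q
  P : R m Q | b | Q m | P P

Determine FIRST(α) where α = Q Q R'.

{ m, n }

Add FIRST(Q) = { m, n }; Q is not nullable, stop.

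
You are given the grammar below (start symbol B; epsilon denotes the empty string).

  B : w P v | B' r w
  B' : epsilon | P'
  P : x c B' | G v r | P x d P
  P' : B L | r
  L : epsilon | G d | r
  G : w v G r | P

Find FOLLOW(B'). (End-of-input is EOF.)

{ d, r, v, x }

In B : B' r w: add FIRST(r w) = { r }.
In P : x c B': B' is at the end, add FOLLOW(P) = { d, r, v, x }.
Union: FOLLOW(B') = { d, r, v, x }.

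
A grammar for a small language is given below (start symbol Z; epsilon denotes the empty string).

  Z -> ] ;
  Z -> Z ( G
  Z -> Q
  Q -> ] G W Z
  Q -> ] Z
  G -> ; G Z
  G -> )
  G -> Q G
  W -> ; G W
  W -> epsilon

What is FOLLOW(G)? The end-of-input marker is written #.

In Z -> Z ( G: G is at the end, add FOLLOW(Z) = { #, (, ), ;, ] }.
In Q -> ] G W Z: add FIRST(W Z) = { ;, ] }.
In G -> ; G Z: add FIRST(Z) = { ] }.
In G -> Q G: G is at the end, add FOLLOW(G) = { #, (, ), ;, ] }.
In W -> ; G W: add FIRST(W)\{epsilon} = { ; }.
  Since W is nullable, also add FOLLOW(W) = { ] }.
Union: FOLLOW(G) = { #, (, ), ;, ] }.

{ #, (, ), ;, ] }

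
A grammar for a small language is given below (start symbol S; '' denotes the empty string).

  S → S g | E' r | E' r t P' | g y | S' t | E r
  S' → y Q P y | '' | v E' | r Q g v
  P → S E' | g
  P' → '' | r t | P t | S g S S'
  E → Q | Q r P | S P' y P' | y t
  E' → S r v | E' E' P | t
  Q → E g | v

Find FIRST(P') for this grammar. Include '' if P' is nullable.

{ g, r, t, v, y, '' }

P' → '' contributes ''.
P' → r t contributes {r}.
From P' → P t: add FIRST(P) = { g, r, t, v, y }.
From P' → S g S S': add FIRST(S) = { g, r, t, v, y }.
Union: FIRST(P') = { g, r, t, v, y, '' }.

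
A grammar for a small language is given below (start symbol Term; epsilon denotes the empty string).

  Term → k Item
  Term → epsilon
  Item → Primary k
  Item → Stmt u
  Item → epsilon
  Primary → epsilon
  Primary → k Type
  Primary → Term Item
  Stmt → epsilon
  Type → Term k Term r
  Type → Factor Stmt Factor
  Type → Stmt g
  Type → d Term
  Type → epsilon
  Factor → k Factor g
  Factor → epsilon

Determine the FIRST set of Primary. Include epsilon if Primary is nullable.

{ k, u, epsilon }

Primary → epsilon contributes epsilon.
Primary → k Type contributes {k}.
From Primary → Term Item: Term, Item nullable, take FIRST(Term) ∪ FIRST(Item) = { k, u }; also epsilon since the whole RHS is nullable.
Union: FIRST(Primary) = { k, u, epsilon }.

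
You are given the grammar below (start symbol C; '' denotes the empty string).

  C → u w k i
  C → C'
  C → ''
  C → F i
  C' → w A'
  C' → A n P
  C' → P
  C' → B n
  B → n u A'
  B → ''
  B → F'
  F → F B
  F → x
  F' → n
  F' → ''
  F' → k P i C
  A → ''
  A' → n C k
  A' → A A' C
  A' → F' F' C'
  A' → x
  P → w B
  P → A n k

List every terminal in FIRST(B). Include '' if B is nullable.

{ k, n, '' }

B → n u A' contributes {n}.
B → '' contributes ''.
From B → F': add FIRST(F') = { k, n, '' } (including '' since F' is nullable).
Union: FIRST(B) = { k, n, '' }.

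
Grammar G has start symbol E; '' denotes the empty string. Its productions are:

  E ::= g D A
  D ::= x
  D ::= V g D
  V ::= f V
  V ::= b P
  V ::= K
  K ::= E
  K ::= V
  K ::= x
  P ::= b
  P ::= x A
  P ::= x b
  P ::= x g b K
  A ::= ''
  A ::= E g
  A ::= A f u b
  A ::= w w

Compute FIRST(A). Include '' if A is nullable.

{ f, g, w, '' }

A ::= '' contributes ''.
From A ::= E g: add FIRST(E) = { g }.
From A ::= A f u b: A nullable, take FIRST(A) ∪ {f} = { f, g, w }.
A ::= w w contributes {w}.
Union: FIRST(A) = { f, g, w, '' }.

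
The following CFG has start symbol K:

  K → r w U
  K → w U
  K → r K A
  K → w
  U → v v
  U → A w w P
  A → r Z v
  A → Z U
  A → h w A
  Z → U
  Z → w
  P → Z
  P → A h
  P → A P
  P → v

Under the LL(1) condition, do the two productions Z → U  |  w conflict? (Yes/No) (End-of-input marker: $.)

Yes

FIRST(U) = { h, r, v, w } and FIRST(w) = { w }.
Both contain w, so the two alternatives are not disjoint — LL(1) conflict.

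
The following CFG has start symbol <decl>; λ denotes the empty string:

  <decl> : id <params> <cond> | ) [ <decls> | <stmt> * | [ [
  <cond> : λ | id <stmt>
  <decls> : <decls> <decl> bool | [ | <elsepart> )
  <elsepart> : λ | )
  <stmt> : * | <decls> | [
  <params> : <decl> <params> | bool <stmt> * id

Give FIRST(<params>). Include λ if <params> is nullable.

From <params> : <decl> <params>: add FIRST(<decl>) = { ), *, [, id }.
<params> : bool <stmt> * id contributes {bool}.
Union: FIRST(<params>) = { ), *, [, bool, id }.

{ ), *, [, bool, id }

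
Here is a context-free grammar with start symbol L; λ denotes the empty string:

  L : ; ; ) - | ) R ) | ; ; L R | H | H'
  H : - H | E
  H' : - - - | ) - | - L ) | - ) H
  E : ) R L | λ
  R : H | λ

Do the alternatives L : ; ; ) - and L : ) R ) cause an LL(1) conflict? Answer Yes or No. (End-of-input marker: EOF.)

No

FIRST(; ; ) -) = { ; } and FIRST() R )) = { ) }.
The FIRST sets are disjoint and neither alternative is nullable — no conflict.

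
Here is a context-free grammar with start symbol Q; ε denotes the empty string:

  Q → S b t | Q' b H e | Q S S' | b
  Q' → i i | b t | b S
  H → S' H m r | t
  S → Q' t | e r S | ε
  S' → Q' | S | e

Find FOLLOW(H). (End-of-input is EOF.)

{ e, m }

In Q → Q' b H e: add FIRST(e) = { e }.
In H → S' H m r: add FIRST(m r) = { m }.
Union: FOLLOW(H) = { e, m }.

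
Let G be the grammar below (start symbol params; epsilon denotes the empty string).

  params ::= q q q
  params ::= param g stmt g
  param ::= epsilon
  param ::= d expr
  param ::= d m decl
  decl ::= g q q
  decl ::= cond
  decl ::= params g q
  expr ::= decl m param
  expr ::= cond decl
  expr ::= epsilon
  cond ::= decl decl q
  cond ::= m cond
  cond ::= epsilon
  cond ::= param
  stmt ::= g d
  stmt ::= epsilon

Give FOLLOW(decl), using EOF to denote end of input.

In param ::= d m decl: decl is at the end, add FOLLOW(param) = { d, g, m, q }.
In expr ::= decl m param: add FIRST(m param) = { m }.
In expr ::= cond decl: decl is at the end, add FOLLOW(expr) = { d, g, m, q }.
In cond ::= decl decl q: add FIRST(decl q) = { d, g, m, q }.
In cond ::= decl decl q: add FIRST(q) = { q }.
Union: FOLLOW(decl) = { d, g, m, q }.

{ d, g, m, q }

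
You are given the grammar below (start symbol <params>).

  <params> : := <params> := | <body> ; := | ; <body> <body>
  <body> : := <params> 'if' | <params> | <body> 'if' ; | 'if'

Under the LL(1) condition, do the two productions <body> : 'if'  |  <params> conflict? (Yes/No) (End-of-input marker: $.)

FIRST('if') = { 'if' } and FIRST(<params>) = { 'if', :=, ; }.
Both contain 'if', so the two alternatives are not disjoint — LL(1) conflict.

Yes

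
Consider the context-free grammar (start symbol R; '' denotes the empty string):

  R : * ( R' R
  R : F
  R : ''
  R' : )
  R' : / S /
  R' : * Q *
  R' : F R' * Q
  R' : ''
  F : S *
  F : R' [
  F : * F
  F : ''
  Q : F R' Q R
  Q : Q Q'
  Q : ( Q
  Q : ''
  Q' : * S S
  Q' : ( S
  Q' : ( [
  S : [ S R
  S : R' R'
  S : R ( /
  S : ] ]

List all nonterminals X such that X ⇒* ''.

{ F, Q, R, R', S }

Directly nullable (have an ''-production): R, R', F, Q.
S : R' R' with every symbol nullable, so S is nullable.
No other nonterminal has a production whose RHS symbols are all nullable.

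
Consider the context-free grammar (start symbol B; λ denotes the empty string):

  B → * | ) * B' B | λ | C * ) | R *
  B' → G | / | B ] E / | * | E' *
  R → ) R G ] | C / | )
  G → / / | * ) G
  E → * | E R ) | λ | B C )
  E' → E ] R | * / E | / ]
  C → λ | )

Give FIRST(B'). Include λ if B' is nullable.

{ ), *, /, ] }

From B' → G: add FIRST(G) = { *, / }.
B' → / contributes {/}.
From B' → B ] E /: B nullable, take FIRST(B) ∪ {]} = { ), *, /, ] }.
B' → * contributes {*}.
From B' → E' *: add FIRST(E') = { ), *, /, ] }.
Union: FIRST(B') = { ), *, /, ] }.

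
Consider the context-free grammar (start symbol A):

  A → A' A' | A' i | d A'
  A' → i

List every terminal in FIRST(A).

From A → A' A': add FIRST(A') = { i }.
From A → A' i: add FIRST(A') = { i }.
A → d A' contributes {d}.
Union: FIRST(A) = { d, i }.

{ d, i }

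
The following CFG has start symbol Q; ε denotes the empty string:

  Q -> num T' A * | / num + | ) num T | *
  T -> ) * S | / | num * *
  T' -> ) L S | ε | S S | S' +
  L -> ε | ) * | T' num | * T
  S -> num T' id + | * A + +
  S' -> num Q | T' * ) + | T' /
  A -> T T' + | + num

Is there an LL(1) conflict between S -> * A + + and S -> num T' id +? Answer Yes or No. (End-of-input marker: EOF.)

No

FIRST(* A + +) = { * } and FIRST(num T' id +) = { num }.
The FIRST sets are disjoint and neither alternative is nullable — no conflict.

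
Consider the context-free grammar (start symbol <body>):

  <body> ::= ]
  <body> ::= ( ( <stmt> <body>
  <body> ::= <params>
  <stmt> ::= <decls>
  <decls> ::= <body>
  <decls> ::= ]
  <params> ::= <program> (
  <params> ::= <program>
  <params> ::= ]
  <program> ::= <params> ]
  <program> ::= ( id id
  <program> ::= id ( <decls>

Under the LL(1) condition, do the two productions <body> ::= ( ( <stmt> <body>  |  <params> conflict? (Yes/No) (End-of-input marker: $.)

FIRST(( ( <stmt> <body>) = { ( } and FIRST(<params>) = { (, ], id }.
Both contain (, so the two alternatives are not disjoint — LL(1) conflict.

Yes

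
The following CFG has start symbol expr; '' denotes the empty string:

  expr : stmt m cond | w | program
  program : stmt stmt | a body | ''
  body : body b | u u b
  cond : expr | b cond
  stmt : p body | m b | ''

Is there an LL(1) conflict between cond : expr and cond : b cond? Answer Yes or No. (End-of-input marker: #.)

No

FIRST(expr) = { a, m, p, w, '' } and FIRST(b cond) = { b }.
The first is nullable but FOLLOW(cond) = { # } is disjoint from FIRST of the second.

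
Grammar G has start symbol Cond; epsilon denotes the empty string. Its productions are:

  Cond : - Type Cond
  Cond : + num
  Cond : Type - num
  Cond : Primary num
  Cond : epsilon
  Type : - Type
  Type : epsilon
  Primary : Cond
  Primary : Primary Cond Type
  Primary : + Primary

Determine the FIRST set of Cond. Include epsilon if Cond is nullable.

{ +, -, num, epsilon }

Cond : - Type Cond contributes {-}.
Cond : + num contributes {+}.
From Cond : Type - num: Type nullable, take FIRST(Type) ∪ {-} = { - }.
From Cond : Primary num: Primary nullable, take FIRST(Primary) ∪ {num} = { +, -, num }.
Cond : epsilon contributes epsilon.
Union: FIRST(Cond) = { +, -, num, epsilon }.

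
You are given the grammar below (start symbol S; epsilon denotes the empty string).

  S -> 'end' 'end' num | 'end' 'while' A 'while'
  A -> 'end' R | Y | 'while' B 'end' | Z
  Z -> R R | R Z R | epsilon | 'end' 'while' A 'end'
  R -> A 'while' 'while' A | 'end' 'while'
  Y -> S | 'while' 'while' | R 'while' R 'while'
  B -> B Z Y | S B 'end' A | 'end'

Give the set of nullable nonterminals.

Directly nullable (have an epsilon-production): Z.
A -> Z with every symbol nullable, so A is nullable.
No other nonterminal has a production whose RHS symbols are all nullable.

{ A, Z }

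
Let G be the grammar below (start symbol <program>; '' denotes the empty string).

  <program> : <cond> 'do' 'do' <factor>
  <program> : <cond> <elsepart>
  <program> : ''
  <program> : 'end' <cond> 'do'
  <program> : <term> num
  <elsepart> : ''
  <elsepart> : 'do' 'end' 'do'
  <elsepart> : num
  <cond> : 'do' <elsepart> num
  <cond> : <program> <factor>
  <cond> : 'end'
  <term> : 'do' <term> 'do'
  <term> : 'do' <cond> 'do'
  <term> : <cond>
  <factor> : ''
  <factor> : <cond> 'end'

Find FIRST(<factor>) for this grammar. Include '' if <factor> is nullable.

{ 'do', 'end', num, '' }

<factor> : '' contributes ''.
From <factor> : <cond> 'end': <cond> nullable, take FIRST(<cond>) ∪ {'end'} = { 'do', 'end', num }.
Union: FIRST(<factor>) = { 'do', 'end', num, '' }.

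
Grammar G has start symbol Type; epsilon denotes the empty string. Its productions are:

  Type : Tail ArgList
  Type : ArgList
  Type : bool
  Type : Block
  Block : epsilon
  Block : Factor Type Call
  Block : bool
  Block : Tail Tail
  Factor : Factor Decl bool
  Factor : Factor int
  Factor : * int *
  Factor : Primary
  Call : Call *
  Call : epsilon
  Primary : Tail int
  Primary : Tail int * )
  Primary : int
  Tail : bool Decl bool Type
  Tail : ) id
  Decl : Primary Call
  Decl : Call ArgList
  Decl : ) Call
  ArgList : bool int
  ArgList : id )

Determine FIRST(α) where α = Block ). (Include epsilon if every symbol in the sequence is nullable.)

{ ), *, bool, int }

Add FIRST(Block)\{epsilon} = { ), *, bool, int }; Block is nullable, continue.
) is a terminal; add {)} and stop.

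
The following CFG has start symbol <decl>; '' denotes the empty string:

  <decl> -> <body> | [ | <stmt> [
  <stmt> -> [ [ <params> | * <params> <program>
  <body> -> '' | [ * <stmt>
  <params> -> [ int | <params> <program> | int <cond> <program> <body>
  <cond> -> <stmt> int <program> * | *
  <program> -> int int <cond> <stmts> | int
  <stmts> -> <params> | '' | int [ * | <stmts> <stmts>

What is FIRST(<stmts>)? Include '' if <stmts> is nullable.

From <stmts> -> <params>: add FIRST(<params>) = { [, int }.
<stmts> -> '' contributes ''.
<stmts> -> int [ * contributes {int}.
From <stmts> -> <stmts> <stmts>: <stmts>, <stmts> nullable, take FIRST(<stmts>) ∪ FIRST(<stmts>) = { [, int }; also '' since the whole RHS is nullable.
Union: FIRST(<stmts>) = { [, int, '' }.

{ [, int, '' }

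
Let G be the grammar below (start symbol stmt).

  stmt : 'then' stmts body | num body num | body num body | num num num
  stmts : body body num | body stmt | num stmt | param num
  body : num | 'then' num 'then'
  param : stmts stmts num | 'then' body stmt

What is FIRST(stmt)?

{ 'then', num }

stmt : 'then' stmts body contributes {'then'}.
stmt : num body num contributes {num}.
From stmt : body num body: add FIRST(body) = { 'then', num }.
stmt : num num num contributes {num}.
Union: FIRST(stmt) = { 'then', num }.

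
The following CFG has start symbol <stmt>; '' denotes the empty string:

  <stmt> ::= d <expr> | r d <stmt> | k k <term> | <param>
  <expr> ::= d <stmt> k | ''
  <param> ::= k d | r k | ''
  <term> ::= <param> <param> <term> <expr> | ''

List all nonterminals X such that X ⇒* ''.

Directly nullable (have an ''-production): <expr>, <param>, <term>.
<stmt> ::= <param> with every symbol nullable, so <stmt> is nullable.

{ <expr>, <param>, <stmt>, <term> }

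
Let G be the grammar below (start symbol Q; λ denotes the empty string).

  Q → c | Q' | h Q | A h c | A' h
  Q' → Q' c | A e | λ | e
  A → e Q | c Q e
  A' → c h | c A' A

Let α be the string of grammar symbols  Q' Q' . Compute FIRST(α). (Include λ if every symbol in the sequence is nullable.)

Add FIRST(Q')\{λ} = { c, e }; Q' is nullable, continue.
Add FIRST(Q')\{λ} = { c, e }; Q' is nullable, continue.
Every symbol is nullable, so include λ.

{ c, e, λ }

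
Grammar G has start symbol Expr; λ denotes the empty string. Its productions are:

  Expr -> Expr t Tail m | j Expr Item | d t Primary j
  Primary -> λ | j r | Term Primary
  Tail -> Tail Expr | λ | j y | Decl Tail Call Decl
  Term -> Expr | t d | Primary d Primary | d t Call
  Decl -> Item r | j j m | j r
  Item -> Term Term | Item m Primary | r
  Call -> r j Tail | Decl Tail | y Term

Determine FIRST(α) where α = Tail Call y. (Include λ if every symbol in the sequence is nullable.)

{ d, j, r, t, y }

Add FIRST(Tail)\{λ} = { d, j, r, t }; Tail is nullable, continue.
Add FIRST(Call) = { d, j, r, t, y }; Call is not nullable, stop.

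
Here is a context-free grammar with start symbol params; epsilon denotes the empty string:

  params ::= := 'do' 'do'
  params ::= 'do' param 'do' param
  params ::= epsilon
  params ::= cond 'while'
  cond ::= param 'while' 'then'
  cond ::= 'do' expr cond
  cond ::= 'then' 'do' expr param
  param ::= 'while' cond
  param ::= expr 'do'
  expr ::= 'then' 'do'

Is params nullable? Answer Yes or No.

Yes

params has an epsilon-production, so params ⇒ epsilon.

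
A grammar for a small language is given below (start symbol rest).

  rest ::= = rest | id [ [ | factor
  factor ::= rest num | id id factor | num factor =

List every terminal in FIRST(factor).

{ =, id, num }

From factor ::= rest num: add FIRST(rest) = { =, id, num }.
factor ::= id id factor contributes {id}.
factor ::= num factor = contributes {num}.
Union: FIRST(factor) = { =, id, num }.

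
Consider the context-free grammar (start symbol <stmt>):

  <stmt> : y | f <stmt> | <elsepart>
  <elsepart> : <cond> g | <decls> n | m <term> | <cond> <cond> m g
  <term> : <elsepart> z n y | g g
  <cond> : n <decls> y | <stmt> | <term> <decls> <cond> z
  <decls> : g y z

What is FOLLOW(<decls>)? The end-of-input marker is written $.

In <elsepart> : <decls> n: add FIRST(n) = { n }.
In <cond> : n <decls> y: add FIRST(y) = { y }.
In <cond> : <term> <decls> <cond> z: add FIRST(<cond> z) = { f, g, m, n, y }.
Union: FOLLOW(<decls>) = { f, g, m, n, y }.

{ f, g, m, n, y }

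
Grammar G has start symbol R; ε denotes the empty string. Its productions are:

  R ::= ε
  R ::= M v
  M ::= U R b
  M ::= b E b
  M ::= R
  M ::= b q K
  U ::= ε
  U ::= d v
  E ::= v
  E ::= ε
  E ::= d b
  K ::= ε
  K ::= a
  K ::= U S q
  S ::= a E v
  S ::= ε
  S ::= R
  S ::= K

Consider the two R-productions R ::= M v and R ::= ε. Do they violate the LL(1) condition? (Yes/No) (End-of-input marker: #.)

Yes

FIRST(M v) = { b, d, v } and FIRST(ε) = { ε }.
The second alternative is nullable and FOLLOW(R) = { #, b, q, v } shares b with FIRST of the first — conflict.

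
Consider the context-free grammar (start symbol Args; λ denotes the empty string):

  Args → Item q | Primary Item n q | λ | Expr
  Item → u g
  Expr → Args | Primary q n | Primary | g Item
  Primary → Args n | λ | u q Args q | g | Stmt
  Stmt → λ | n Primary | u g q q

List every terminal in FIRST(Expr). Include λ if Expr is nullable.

{ g, n, q, u, λ }

From Expr → Args: add FIRST(Args) = { g, n, q, u, λ } (including λ since Args is nullable).
From Expr → Primary q n: Primary nullable, take FIRST(Primary) ∪ {q} = { g, n, q, u }.
From Expr → Primary: add FIRST(Primary) = { g, n, q, u, λ } (including λ since Primary is nullable).
Expr → g Item contributes {g}.
Union: FIRST(Expr) = { g, n, q, u, λ }.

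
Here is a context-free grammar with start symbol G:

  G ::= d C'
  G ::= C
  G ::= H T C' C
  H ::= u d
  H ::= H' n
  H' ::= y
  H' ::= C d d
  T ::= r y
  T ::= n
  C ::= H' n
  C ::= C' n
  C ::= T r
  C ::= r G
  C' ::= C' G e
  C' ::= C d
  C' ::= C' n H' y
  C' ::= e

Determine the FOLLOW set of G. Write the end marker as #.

G is the start symbol, so # ∈ FOLLOW(G).
In C ::= r G: G is at the end, add FOLLOW(C) = { #, d, e }.
In C' ::= C' G e: add FIRST(e) = { e }.
Union: FOLLOW(G) = { #, d, e }.

{ #, d, e }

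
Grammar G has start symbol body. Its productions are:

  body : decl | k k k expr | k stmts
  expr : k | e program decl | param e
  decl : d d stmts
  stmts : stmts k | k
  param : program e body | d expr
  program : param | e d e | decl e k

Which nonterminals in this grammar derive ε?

No nonterminal has an empty production or an RHS whose symbols are all nullable.

{ } (none)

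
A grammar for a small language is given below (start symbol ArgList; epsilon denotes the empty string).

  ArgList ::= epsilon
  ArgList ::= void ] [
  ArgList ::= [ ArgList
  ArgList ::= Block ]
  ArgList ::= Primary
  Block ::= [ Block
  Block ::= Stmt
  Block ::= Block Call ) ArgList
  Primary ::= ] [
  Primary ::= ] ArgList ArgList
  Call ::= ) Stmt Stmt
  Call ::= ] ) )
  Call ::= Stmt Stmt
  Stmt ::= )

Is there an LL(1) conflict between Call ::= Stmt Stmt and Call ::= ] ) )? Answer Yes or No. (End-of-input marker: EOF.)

FIRST(Stmt Stmt) = { ) } and FIRST(] ) )) = { ] }.
The FIRST sets are disjoint and neither alternative is nullable — no conflict.

No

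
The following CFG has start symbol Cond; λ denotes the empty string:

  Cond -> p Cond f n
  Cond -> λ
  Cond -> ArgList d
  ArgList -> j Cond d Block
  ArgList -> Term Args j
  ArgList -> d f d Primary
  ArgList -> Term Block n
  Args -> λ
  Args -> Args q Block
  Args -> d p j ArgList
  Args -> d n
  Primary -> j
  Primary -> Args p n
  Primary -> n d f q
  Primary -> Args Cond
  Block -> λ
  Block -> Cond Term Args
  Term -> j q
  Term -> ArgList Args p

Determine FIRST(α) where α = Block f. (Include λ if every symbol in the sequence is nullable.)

Add FIRST(Block)\{λ} = { d, j, p }; Block is nullable, continue.
f is a terminal; add {f} and stop.

{ d, f, j, p }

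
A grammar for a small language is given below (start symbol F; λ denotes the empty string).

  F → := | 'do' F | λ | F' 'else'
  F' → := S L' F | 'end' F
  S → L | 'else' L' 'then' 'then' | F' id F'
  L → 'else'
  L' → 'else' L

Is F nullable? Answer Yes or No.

Yes

F has an λ-production, so F ⇒ λ.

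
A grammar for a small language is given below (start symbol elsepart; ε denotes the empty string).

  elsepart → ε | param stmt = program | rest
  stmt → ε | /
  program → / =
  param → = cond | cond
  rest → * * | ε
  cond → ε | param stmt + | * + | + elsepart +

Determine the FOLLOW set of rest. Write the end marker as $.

{ $, + }

In elsepart → rest: rest is at the end, add FOLLOW(elsepart) = { $, + }.
Union: FOLLOW(rest) = { $, + }.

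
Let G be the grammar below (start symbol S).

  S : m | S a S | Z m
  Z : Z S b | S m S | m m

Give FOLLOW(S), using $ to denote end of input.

{ $, a, b, m }

S is the start symbol, so $ ∈ FOLLOW(S).
In S : S a S: add FIRST(a S) = { a }.
In S : S a S: S is at the end, add FOLLOW(S) = { $, a, b, m }.
In Z : Z S b: add FIRST(b) = { b }.
In Z : S m S: add FIRST(m S) = { m }.
In Z : S m S: S is at the end, add FOLLOW(Z) = { m }.
Union: FOLLOW(S) = { $, a, b, m }.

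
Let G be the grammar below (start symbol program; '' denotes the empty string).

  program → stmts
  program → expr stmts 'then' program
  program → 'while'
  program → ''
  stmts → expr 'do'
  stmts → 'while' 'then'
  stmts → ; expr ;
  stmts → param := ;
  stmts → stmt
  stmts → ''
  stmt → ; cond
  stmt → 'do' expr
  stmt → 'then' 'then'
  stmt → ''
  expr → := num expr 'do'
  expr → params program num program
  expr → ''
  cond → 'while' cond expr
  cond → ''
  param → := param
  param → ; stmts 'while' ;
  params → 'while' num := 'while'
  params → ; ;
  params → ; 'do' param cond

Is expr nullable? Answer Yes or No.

Yes

expr has an ''-production, so expr ⇒ ''.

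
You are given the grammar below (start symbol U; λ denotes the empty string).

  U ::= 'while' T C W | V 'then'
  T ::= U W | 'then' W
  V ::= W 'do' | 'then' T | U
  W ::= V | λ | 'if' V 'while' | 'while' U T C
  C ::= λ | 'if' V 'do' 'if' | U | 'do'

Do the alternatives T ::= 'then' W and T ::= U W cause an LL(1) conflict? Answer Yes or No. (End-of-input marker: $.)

Yes

FIRST('then' W) = { 'then' } and FIRST(U W) = { 'do', 'if', 'then', 'while' }.
Both contain 'then', so the two alternatives are not disjoint — LL(1) conflict.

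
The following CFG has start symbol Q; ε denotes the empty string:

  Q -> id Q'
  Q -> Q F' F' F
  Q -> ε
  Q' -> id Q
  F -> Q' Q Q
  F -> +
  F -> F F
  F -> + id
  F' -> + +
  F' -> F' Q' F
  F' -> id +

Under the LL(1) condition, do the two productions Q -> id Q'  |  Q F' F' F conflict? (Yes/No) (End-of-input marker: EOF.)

FIRST(id Q') = { id } and FIRST(Q F' F' F) = { +, id }.
Both contain id, so the two alternatives are not disjoint — LL(1) conflict.

Yes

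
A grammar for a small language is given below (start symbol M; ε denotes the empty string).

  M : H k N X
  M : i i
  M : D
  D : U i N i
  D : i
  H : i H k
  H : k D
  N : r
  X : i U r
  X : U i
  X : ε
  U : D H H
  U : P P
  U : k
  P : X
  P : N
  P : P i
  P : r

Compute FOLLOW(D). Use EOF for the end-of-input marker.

{ EOF, i, k, r }

In M : D: D is at the end, add FOLLOW(M) = { EOF }.
In H : k D: D is at the end, add FOLLOW(H) = { i, k, r }.
In U : D H H: add FIRST(H H) = { i, k }.
Union: FOLLOW(D) = { EOF, i, k, r }.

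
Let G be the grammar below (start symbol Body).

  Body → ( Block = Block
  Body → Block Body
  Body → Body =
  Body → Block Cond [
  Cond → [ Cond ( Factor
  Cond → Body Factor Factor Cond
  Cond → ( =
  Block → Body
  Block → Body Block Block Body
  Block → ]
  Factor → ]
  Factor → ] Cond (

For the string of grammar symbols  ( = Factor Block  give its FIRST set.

( is a terminal; add {(} and stop.

{ ( }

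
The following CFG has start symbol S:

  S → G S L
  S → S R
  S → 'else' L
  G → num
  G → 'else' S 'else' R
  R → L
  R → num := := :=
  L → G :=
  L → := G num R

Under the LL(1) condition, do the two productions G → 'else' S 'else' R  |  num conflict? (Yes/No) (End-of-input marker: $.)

FIRST('else' S 'else' R) = { 'else' } and FIRST(num) = { num }.
The FIRST sets are disjoint and neither alternative is nullable — no conflict.

No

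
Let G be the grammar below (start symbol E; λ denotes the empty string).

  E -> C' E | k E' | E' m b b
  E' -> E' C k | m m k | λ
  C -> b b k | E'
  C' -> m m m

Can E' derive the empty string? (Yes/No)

E' has an λ-production, so E' ⇒ λ.

Yes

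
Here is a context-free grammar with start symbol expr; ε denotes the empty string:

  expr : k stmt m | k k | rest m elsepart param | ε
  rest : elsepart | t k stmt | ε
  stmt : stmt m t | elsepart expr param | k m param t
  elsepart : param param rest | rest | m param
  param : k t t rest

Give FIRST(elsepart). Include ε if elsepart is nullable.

{ k, m, t, ε }

From elsepart : param param rest: add FIRST(param) = { k }.
From elsepart : rest: add FIRST(rest) = { k, m, t, ε } (including ε since rest is nullable).
elsepart : m param contributes {m}.
Union: FIRST(elsepart) = { k, m, t, ε }.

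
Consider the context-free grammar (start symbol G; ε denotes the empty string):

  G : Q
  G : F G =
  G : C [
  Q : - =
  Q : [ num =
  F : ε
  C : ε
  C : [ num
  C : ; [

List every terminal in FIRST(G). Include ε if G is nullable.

From G : Q: add FIRST(Q) = { -, [ }.
From G : F G =: F nullable, take FIRST(F) ∪ FIRST(G) = { -, ;, [ }.
From G : C [: C nullable, take FIRST(C) ∪ {[} = { ;, [ }.
Union: FIRST(G) = { -, ;, [ }.

{ -, ;, [ }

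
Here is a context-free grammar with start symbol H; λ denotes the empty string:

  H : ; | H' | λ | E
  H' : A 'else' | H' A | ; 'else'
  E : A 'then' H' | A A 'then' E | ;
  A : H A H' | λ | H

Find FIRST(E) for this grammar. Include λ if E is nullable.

From E : A 'then' H': A nullable, take FIRST(A) ∪ {'then'} = { 'else', 'then', ; }.
From E : A A 'then' E: A, A nullable, take FIRST(A) ∪ FIRST(A) ∪ {'then'} = { 'else', 'then', ; }.
E : ; contributes {;}.
Union: FIRST(E) = { 'else', 'then', ; }.

{ 'else', 'then', ; }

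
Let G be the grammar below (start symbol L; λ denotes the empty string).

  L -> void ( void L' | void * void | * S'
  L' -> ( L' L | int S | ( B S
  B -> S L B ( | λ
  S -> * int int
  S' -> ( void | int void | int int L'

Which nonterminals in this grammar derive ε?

Directly nullable (have an λ-production): B.
No other nonterminal has a production whose RHS symbols are all nullable.

{ B }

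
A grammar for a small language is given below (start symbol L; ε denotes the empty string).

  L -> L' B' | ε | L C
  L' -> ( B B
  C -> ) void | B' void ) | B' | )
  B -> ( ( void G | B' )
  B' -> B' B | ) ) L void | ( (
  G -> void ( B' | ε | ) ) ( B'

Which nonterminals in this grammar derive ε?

{ G, L }

Directly nullable (have an ε-production): L, G.
No other nonterminal has a production whose RHS symbols are all nullable.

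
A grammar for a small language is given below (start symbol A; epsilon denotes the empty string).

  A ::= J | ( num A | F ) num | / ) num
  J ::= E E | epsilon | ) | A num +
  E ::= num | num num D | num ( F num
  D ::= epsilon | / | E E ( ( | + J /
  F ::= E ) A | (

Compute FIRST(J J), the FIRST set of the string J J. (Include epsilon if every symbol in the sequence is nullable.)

{ (, ), /, num, epsilon }

Add FIRST(J)\{epsilon} = { (, ), /, num }; J is nullable, continue.
Add FIRST(J)\{epsilon} = { (, ), /, num }; J is nullable, continue.
Every symbol is nullable, so include epsilon.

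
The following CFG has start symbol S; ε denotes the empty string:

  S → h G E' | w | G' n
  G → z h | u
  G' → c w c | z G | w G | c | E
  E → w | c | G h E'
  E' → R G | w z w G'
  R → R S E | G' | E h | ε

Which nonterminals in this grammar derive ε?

Directly nullable (have an ε-production): R.
No other nonterminal has a production whose RHS symbols are all nullable.

{ R }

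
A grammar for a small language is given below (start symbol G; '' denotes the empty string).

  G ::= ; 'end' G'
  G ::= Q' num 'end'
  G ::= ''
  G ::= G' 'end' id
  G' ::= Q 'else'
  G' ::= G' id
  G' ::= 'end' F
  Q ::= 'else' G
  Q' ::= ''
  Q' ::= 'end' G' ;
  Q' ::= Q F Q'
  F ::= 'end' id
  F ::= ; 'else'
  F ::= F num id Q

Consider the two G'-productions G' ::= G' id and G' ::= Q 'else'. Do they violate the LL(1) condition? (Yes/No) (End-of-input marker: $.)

Yes

FIRST(G' id) = { 'else', 'end' } and FIRST(Q 'else') = { 'else' }.
Both contain 'else', so the two alternatives are not disjoint — LL(1) conflict.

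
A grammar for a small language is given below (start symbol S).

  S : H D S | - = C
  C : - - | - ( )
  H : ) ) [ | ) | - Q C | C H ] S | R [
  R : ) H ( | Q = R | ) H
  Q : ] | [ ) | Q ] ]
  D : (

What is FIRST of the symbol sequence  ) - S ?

) is a terminal; add {)} and stop.

{ ) }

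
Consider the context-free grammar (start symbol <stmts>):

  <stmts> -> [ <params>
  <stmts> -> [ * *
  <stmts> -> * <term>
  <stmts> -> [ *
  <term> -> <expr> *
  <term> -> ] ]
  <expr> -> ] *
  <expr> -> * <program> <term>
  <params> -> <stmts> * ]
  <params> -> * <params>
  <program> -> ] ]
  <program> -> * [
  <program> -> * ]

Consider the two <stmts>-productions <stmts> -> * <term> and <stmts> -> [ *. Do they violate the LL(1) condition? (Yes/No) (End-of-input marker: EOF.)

No

FIRST(* <term>) = { * } and FIRST([ *) = { [ }.
The FIRST sets are disjoint and neither alternative is nullable — no conflict.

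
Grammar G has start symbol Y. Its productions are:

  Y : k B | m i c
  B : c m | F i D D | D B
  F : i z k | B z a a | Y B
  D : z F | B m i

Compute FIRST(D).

D : z F contributes {z}.
From D : B m i: add FIRST(B) = { c, i, k, m, z }.
Union: FIRST(D) = { c, i, k, m, z }.

{ c, i, k, m, z }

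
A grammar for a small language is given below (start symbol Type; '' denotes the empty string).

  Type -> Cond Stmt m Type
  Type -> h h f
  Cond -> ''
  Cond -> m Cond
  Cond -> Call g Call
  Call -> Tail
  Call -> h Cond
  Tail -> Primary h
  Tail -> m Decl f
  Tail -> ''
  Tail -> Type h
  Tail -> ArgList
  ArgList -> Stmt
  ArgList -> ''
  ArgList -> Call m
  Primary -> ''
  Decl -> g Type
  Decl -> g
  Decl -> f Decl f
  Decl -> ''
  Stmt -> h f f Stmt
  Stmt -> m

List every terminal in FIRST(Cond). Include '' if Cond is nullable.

Cond -> '' contributes ''.
Cond -> m Cond contributes {m}.
From Cond -> Call g Call: Call nullable, take FIRST(Call) ∪ {g} = { g, h, m }.
Union: FIRST(Cond) = { g, h, m, '' }.

{ g, h, m, '' }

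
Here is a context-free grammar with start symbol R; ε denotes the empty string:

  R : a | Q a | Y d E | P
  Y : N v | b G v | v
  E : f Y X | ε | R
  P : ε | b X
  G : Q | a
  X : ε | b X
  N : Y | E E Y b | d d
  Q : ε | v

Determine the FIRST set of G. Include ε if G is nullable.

From G : Q: add FIRST(Q) = { v, ε } (including ε since Q is nullable).
G : a contributes {a}.
Union: FIRST(G) = { a, v, ε }.

{ a, v, ε }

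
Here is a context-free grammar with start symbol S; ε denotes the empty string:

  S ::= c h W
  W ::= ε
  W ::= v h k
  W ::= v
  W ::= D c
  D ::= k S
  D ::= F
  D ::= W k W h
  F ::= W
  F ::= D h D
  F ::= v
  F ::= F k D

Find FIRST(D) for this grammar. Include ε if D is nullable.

{ c, h, k, v, ε }

D ::= k S contributes {k}.
From D ::= F: add FIRST(F) = { c, h, k, v, ε } (including ε since F is nullable).
From D ::= W k W h: W nullable, take FIRST(W) ∪ {k} = { c, h, k, v }.
Union: FIRST(D) = { c, h, k, v, ε }.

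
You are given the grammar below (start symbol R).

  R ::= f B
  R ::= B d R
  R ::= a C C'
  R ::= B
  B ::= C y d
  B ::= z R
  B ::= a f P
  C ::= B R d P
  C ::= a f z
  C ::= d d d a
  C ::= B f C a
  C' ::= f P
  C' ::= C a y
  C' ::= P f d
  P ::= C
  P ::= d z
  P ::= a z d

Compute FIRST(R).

R ::= f B contributes {f}.
From R ::= B d R: add FIRST(B) = { a, d, z }.
R ::= a C C' contributes {a}.
From R ::= B: add FIRST(B) = { a, d, z }.
Union: FIRST(R) = { a, d, f, z }.

{ a, d, f, z }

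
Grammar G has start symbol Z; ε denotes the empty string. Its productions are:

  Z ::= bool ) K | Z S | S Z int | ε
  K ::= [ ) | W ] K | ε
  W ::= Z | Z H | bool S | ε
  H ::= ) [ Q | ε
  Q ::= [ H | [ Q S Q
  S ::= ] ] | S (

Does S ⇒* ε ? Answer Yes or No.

Nullable nonterminals: H, K, W, Z.
No production of S has an RHS whose symbols are all nullable, so S is not nullable.

No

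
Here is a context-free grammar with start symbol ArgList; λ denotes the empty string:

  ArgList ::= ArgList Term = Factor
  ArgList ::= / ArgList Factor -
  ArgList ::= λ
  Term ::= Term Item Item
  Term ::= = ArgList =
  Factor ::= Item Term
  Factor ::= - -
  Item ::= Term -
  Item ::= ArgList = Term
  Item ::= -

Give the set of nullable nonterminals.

{ ArgList }

Directly nullable (have an λ-production): ArgList.
No other nonterminal has a production whose RHS symbols are all nullable.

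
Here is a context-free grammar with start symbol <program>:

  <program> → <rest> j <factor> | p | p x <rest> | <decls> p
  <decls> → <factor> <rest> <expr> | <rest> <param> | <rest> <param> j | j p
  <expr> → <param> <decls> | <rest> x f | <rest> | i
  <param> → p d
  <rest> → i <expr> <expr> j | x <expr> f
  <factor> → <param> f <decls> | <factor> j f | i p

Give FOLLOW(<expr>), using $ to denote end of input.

In <decls> → <factor> <rest> <expr>: <expr> is at the end, add FOLLOW(<decls>) = { $, f, i, j, p, x }.
In <rest> → i <expr> <expr> j: add FIRST(<expr> j) = { i, p, x }.
In <rest> → i <expr> <expr> j: add FIRST(j) = { j }.
In <rest> → x <expr> f: add FIRST(f) = { f }.
Union: FOLLOW(<expr>) = { $, f, i, j, p, x }.

{ $, f, i, j, p, x }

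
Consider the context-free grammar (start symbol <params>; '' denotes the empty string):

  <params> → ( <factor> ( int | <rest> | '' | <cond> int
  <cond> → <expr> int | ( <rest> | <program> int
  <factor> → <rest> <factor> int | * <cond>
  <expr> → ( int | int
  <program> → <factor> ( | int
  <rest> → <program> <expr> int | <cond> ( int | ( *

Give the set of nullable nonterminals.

Directly nullable (have an ''-production): <params>.
No other nonterminal has a production whose RHS symbols are all nullable.

{ <params> }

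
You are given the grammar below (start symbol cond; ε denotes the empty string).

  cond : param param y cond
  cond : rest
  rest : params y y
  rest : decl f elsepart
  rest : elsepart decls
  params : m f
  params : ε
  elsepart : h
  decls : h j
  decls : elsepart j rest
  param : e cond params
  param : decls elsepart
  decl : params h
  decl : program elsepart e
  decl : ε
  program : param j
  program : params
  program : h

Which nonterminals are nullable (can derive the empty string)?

Directly nullable (have an ε-production): params, decl.
program : params with every symbol nullable, so program is nullable.
No other nonterminal has a production whose RHS symbols are all nullable.

{ decl, params, program }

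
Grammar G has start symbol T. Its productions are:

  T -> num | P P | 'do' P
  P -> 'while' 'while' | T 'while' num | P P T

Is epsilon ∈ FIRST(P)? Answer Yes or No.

No

No nonterminal in this grammar is nullable.
No production of P has an RHS whose symbols are all nullable, so P is not nullable.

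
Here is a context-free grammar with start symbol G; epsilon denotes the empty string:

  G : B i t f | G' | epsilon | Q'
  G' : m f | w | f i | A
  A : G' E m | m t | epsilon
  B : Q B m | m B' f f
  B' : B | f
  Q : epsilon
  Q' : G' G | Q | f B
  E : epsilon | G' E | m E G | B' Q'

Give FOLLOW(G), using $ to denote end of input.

G is the start symbol, so $ ∈ FOLLOW(G).
In Q' : G' G: G is at the end, add FOLLOW(Q') = { $, f, m, w }.
In E : m E G: G is at the end, add FOLLOW(E) = { f, m, w }.
Union: FOLLOW(G) = { $, f, m, w }.

{ $, f, m, w }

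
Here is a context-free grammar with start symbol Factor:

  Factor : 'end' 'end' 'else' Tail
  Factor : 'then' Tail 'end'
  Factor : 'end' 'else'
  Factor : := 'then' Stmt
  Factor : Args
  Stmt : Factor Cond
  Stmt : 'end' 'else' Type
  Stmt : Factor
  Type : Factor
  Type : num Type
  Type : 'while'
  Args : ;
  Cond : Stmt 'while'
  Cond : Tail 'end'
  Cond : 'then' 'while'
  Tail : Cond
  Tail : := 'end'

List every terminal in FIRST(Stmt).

{ 'end', 'then', :=, ; }

From Stmt : Factor Cond: add FIRST(Factor) = { 'end', 'then', :=, ; }.
Stmt : 'end' 'else' Type contributes {'end'}.
From Stmt : Factor: add FIRST(Factor) = { 'end', 'then', :=, ; }.
Union: FIRST(Stmt) = { 'end', 'then', :=, ; }.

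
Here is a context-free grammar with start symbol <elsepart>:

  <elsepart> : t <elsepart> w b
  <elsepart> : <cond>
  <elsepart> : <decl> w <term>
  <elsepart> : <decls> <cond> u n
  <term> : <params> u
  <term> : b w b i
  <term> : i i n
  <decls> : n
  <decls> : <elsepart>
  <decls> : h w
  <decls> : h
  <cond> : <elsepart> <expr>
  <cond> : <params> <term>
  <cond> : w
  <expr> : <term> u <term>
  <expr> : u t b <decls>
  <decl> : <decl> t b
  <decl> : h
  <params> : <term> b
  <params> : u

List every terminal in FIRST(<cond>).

From <cond> : <elsepart> <expr>: add FIRST(<elsepart>) = { b, h, i, n, t, u, w }.
From <cond> : <params> <term>: add FIRST(<params>) = { b, i, u }.
<cond> : w contributes {w}.
Union: FIRST(<cond>) = { b, h, i, n, t, u, w }.

{ b, h, i, n, t, u, w }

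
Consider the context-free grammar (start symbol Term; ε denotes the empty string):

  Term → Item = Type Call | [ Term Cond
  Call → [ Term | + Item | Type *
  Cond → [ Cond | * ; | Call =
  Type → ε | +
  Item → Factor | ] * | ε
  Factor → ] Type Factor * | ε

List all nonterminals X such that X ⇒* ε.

{ Factor, Item, Type }

Directly nullable (have an ε-production): Type, Item, Factor.
No other nonterminal has a production whose RHS symbols are all nullable.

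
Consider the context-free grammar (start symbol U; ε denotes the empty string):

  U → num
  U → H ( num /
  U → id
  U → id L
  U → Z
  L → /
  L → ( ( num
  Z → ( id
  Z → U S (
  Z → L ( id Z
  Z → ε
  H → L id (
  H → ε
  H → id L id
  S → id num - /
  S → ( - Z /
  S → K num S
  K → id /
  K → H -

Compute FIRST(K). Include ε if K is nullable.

{ (, -, /, id }

K → id / contributes {id}.
From K → H -: H nullable, take FIRST(H) ∪ {-} = { (, -, /, id }.
Union: FIRST(K) = { (, -, /, id }.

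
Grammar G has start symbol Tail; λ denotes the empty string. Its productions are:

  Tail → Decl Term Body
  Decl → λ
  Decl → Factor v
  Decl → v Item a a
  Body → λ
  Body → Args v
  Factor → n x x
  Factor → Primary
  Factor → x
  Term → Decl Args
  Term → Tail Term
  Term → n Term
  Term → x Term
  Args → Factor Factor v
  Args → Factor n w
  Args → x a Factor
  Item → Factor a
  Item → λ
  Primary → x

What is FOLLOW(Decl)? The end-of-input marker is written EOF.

In Tail → Decl Term Body: add FIRST(Term Body) = { n, v, x }.
In Term → Decl Args: add FIRST(Args) = { n, x }.
Union: FOLLOW(Decl) = { n, v, x }.

{ n, v, x }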